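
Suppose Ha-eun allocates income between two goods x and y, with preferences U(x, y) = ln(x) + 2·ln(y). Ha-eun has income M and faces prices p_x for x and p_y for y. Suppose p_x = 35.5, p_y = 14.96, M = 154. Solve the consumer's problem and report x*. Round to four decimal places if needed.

Demand: x*(p_x,p_y,M) = 1/3·M/p_x and y* = 2/3·M/p_y.
At p_x=35.5, p_y=14.96, M=154: x* = 1/3·154/35.5 = 1.446.

x* = 1.446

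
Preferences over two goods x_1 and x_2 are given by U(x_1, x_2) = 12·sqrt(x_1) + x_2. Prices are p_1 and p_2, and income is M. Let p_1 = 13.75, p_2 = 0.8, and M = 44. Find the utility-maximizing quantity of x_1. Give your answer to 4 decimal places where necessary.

x_1* = 0.1219

MU_x_1 = 6/√x_1, MU_x_2 = 1. Tangency: 6/√x_1 = p_1/p_2.
Solve: √x_1 = 6·p_2/p_1, so x_1*(p_1,p_2) = (6·p_2/p_1)², and x_2* = (M − p_1·x_1*)/p_2.
Plugging in: x_1* = (6·0.8/13.75)² = 0.1219.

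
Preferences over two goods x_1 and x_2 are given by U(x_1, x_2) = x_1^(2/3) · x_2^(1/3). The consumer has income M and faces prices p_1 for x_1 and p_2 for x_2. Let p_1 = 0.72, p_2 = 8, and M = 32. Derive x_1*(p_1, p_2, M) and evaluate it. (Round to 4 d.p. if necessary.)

x_1* = 29.6296

Tangency: MRS = 2·x_2/x_1 = p_1/p_2.
So 2/3·p_2·x_2 = 1/3·p_1·x_1; combined with the budget, a share 2/3 of income goes to x_1.
Demand: x_1*(p_1,p_2,M) = 2/3·M/p_1 and x_2* = 1/3·M/p_2.
At p_1=0.72, p_2=8, M=32: x_1* = 2/3·32/0.72 = 29.6296.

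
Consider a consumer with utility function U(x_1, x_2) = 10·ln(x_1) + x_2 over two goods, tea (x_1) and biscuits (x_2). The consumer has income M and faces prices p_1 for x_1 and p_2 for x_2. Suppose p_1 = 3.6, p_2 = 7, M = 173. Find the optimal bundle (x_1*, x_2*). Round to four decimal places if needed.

Set MRS = p_1/p_2: (10/x_1)/1 = p_1/p_2.
So x_1*(p_1,p_2) = 10·p_2/p_1, independent of income; and x_2* = (M − 10·p_2)/p_2.
At the given prices: x_1* = 10·7/3.6 = 19.4444, and x_2* = 14.7143.

x_1* = 19.4444, x_2* = 14.7143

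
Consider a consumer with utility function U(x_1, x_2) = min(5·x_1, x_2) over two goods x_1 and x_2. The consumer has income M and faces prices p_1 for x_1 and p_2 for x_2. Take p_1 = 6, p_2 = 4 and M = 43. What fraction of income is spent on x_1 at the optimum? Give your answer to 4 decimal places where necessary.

share on x_1 = 0.2308

With perfect complements, no substitution: consume in ratio x_1:x_2 = 1:5.
Budget: p_1·x_1 + p_2·5·x_1 = M, so (p_1 + 5·p_2)·x_1 = M.
Demand: x_1*(p_1,p_2,M) = M/(p_1 + 5·p_2), x_2* = 5·M/(p_1 + 5·p_2).
Here 6 + 5·4 = 26, giving x_1* = 1.6538 and x_2* = 8.2692.
Expenditure on x_1: 6·1.6538 = 9.9231; share = 0.2308.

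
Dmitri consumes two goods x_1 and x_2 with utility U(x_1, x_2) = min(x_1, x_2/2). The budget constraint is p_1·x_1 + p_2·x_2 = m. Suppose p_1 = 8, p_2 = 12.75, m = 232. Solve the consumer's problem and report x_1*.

With perfect complements, no substitution: consume in ratio x_1:x_2 = 1:2.
Budget: p_1·x_1 + p_2·2·x_1 = m, so (p_1 + 2·p_2)·x_1 = m.
Demand: x_1*(p_1,p_2,m) = m/(p_1 + 2·p_2), x_2* = 2·m/(p_1 + 2·p_2).
Here 8 + 2·12.75 = 33.5, giving x_1* = 6.9254.

x_1* = 6.9254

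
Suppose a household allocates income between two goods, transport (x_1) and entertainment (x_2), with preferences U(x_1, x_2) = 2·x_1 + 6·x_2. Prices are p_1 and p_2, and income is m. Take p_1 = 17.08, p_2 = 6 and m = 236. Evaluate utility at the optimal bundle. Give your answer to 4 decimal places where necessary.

Perfect substitutes: compare marginal utility per dollar. 2/p_1 vs 6/p_2 → 0.1171 vs 1.
x_2 gives more utility per dollar, so spend all income on x_2: x_2* = m/p_2, x_1* = 0.
Numerically: x_1* = 0, x_2* = 39.3333.
Utility at the optimum: U(0, 39.3333) = 236.

V = 236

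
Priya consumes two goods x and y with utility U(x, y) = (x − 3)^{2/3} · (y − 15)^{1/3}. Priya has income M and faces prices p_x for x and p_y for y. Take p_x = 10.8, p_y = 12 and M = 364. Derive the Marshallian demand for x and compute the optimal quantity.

x* = 12.358

This is Cobb-Douglas in (x−3, y−15): tangency gives 2/3·p_y·(y−15) = 1/3·p_x·(x−3).
After buying the subsistence bundle (3, 15), a share 2/3 of the remaining income goes to x: x* = 3 + 2/3·(M − 3p_x − 15p_y)/p_x.
Discretionary income = 364 − 3·10.8 − 15·12 = 151.6; x* = 3 + 2/3·151.6/10.8 = 12.358.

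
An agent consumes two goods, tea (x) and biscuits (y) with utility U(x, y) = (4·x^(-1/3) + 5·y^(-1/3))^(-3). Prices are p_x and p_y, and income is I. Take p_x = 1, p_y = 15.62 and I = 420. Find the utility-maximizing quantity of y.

MU_x ∝ 4·x^(-4/3), MU_y ∝ 5·y^(-4/3), so MRS = (4/5)·(y/x)^(4/3) = p_x/p_y.
Solve for the ratio: y/x = [(5/4)·p_x/p_y]^(0.75).
Substitute y = (y/x)·x into the budget: x* = I/(p_x + p_y·(y/x)).
Numerically y/x = 0.15046, so x* = 420/(1 + 15.62·0.15046) = 125.3661 and y* = 0.15046·125.3661 = 18.8626.

y* = 18.8626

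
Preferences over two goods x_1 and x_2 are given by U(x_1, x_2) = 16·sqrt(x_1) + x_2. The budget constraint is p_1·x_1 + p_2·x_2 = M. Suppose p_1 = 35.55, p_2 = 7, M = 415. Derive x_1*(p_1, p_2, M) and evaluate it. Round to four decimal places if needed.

MU_x_1 = 8/√x_1, MU_x_2 = 1. Tangency: 8/√x_1 = p_1/p_2.
Thus x_1* = (8·p_2/p_1)² — independent of M — with the rest of income spent on x_2.
Plugging in: x_1* = (8·7/35.55)² = 2.4814.

x_1* = 2.4814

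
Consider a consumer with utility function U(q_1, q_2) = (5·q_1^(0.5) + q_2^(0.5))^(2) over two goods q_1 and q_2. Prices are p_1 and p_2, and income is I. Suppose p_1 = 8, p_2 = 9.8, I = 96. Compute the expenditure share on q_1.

From the CES first-order condition, 5·(q_2/q_1)^(0.5) = p_1/p_2.
Solve for the ratio: q_2/q_1 = [(1/5)·p_1/p_2]^(2).
Substitute q_2 = (q_2/q_1)·q_1 into the budget: q_1* = I/(p_1 + p_2·(q_2/q_1)).
Numerically q_2/q_1 = 0.026656, so q_1* = 96/(8 + 9.8·0.026656) = 11.6206 and q_2* = 0.026656·11.6206 = 0.3098.
Expenditure on q_1: 8·11.6206 = 92.9644; share = 0.9684.

share on q_1 = 0.9684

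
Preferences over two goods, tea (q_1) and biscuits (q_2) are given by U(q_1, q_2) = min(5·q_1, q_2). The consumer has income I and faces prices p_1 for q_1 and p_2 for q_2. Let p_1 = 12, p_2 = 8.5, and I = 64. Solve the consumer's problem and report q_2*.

q_2* = 5.8716

With perfect complements, no substitution: consume in ratio q_1:q_2 = 1:5.
Budget: p_1·q_1 + p_2·5·q_1 = I, so (p_1 + 5·p_2)·q_1 = I.
Demand: q_1*(p_1,p_2,I) = I/(p_1 + 5·p_2), q_2* = 5·I/(p_1 + 5·p_2).
Here 12 + 5·8.5 = 54.5, giving q_2* = 5.8716.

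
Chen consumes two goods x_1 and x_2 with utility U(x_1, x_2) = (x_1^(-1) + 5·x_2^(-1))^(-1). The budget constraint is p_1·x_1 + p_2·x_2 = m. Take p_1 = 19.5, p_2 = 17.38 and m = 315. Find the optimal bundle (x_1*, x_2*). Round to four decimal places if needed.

MRS = MU_x_1/MU_x_2 = (1/5)·(x_2/x_1)^(2). Set equal to p_1/p_2.
Solve for the ratio: x_2/x_1 = [5·p_1/p_2]^(0.5).
With the ratio pinned down, the budget gives x_1* = m/(p_1 + p_2·(x_2/x_1)) and x_2* = (x_2/x_1)·x_1*.
Numerically x_2/x_1 = 2.368522, so x_1* = 315/(19.5 + 17.38·2.368522) = 5.1925 and x_2* = 2.368522·5.1925 = 12.2985.

x_1* = 5.1925, x_2* = 12.2985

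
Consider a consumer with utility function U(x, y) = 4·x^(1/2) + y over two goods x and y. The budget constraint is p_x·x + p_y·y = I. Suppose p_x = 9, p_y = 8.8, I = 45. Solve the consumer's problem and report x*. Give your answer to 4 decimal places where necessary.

MU_x = 2/√x, MU_y = 1. Tangency: 2/√x = p_x/p_y.
Solve: √x = 2·p_y/p_x, so x*(p_x,p_y) = (2·p_y/p_x)², and y* = (I − p_x·x*)/p_y.
Plugging in: x* = (2·8.8/9)² = 3.8242.

x* = 3.8242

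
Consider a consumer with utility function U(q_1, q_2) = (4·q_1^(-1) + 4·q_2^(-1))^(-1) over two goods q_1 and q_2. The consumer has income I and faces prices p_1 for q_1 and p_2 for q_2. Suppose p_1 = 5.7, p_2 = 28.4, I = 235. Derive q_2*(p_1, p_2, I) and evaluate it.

q_2* = 5.7145

From the CES first-order condition, (q_2/q_1)^(2) = p_1/p_2.
Solve for the ratio: q_2/q_1 = [p_1/p_2]^(0.5).
Substitute q_2 = (q_2/q_1)·q_1 into the budget: q_1* = I/(p_1 + p_2·(q_2/q_1)).
Numerically q_2/q_1 = 0.448, so q_1* = 235/(5.7 + 28.4·0.448) = 12.7557 and q_2* = 0.448·12.7557 = 5.7145.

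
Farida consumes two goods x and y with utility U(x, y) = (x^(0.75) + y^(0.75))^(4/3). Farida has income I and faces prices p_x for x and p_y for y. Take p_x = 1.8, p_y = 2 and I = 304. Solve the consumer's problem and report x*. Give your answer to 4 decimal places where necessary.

MU_x ∝ x^(-0.25), MU_y ∝ y^(-0.25), so MRS = (y/x)^(0.25) = p_x/p_y.
Solve for the ratio: y/x = [p_x/p_y]^(4).
With the ratio pinned down, the budget gives x* = I/(p_x + p_y·(y/x)) and y* = (y/x)·x*.
Numerically y/x = 0.6561, so x* = 304/(1.8 + 2·0.6561) = 97.6801.

x* = 97.6801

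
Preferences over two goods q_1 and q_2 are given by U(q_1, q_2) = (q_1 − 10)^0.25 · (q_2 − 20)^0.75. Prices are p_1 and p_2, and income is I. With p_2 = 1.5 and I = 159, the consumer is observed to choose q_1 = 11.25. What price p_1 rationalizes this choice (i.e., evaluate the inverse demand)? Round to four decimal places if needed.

MRS = (1/3)·(q_2−20)/(q_1−10). Tangency with p_1/p_2 gives q_2−20 = 3·(p_1/p_2)·(q_1−10).
Substituting into the budget: q_1* = 10 + 0.25·(I − 10·p_1 − 20·p_2)/p_1, and q_2* = 20 + 0.75·(…)/p_2.
Set q_1* = 11.25 in the demand function and solve for p_1: p_1 = 8.6.

p_1 = 8.6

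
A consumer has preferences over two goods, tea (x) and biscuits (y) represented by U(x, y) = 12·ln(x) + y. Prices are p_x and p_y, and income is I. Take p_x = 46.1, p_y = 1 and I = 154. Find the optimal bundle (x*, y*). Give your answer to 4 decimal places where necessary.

x* = 0.2603, y* = 142

MU_x = 12/x, MU_y = 1. Tangency: 12/x = p_x/p_y.
So x*(p_x,p_y) = 12·p_y/p_x, independent of income; and y* = (I − 12·p_y)/p_y.
At the given prices: x* = 12·1/46.1 = 0.2603, and y* = 142.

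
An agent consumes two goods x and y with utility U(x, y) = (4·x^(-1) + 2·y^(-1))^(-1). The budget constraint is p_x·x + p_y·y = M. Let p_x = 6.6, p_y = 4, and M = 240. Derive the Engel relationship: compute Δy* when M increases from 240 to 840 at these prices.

MRS = MU_x/MU_y = 2·(y/x)^(2). Set equal to p_x/p_y.
Solve for the ratio: y/x = [(1/2)·p_x/p_y]^(0.5).
Substitute y = (y/x)·x into the budget: x* = M/(p_x + p_y·(y/x)).
Numerically y/x = 0.908295, so x* = 240/(6.6 + 4·0.908295) = 23.4531 and y* = 0.908295·23.4531 = 21.3024.
At M' = 840: y* = 74.5582. Change: 74.5582 − 21.3024 = 53.2559.

Δy* = 53.2559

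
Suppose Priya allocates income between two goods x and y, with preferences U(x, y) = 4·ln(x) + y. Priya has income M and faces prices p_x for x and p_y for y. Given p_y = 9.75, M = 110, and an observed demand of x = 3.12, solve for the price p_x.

Set MRS = p_x/p_y: (4/x)/1 = p_x/p_y.
So x*(p_x,p_y) = 4·p_y/p_x, independent of income; and y* = (M − 4·p_y)/p_y.
Set x* = 3.12 in the demand function and solve for p_x: p_x = 12.5.

p_x = 12.5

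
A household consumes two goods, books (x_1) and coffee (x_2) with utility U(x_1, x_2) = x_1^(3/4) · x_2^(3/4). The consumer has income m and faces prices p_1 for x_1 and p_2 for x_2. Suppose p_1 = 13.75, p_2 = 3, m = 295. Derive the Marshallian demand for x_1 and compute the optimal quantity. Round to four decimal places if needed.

x_1* = 10.7273

Tangency: MRS = x_2/x_1 = p_1/p_2.
So 0.75·p_2·x_2 = 0.75·p_1·x_1; combined with the budget, a share 0.5 of income goes to x_1.
Demand: x_1*(p_1,p_2,m) = 0.5·m/p_1 and x_2* = 0.5·m/p_2.
At p_1=13.75, p_2=3, m=295: x_1* = 0.5·295/13.75 = 10.7273.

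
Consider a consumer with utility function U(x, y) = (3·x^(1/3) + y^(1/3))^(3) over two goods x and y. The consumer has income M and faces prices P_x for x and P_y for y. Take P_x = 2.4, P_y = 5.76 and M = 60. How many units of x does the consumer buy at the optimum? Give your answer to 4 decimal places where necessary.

Substitute y = (y/x)·x into the budget: x* = M/(P_x + P_y·(y/x)).
Numerically y/x = 0.051761, so x* = 60/(2.4 + 5.76·0.051761) = 22.2375.

x* = 22.2375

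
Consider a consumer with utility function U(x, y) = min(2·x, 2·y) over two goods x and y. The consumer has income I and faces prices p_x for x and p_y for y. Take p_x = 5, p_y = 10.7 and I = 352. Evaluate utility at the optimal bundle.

V = 44.8408

Leontief preferences: the optimum is at the kink where x/2 = y/2, i.e. y = x.
Budget: p_x·x + p_y·x = I, so (2·p_x + 2·p_y)·x = 2·I.
Demand: x*(p_x,p_y,I) = 2·I/(2·p_x + 2·p_y), y* = 2·I/(2·p_x + 2·p_y).
Here 2·5 + 2·10.7 = 31.4, giving x* = 22.4204 and y* = 22.4204.
Utility at the optimum: U(22.4204, 22.4204) = 44.8408.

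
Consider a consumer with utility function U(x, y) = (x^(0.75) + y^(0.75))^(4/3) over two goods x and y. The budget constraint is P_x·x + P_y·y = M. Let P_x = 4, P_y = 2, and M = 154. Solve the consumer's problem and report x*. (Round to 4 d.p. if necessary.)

From the CES first-order condition, (y/x)^(0.25) = P_x/P_y.
Hence y/x = (P_x/P_y)^(1/(0.25)), i.e. raised to the 4 power.
Substitute y = (y/x)·x into the budget: x* = M/(P_x + P_y·(y/x)).
Numerically y/x = 16, so x* = 154/(4 + 2·16) = 4.2778.

x* = 4.2778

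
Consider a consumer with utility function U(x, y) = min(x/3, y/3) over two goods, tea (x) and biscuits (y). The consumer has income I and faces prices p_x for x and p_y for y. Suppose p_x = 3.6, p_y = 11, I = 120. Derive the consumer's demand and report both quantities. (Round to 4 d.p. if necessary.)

x* = 8.2192, y* = 8.2192

With perfect complements, no substitution: consume in ratio x:y = 3:3.
Budget: p_x·x + p_y·x = I, so (3·p_x + 3·p_y)·x = 3·I.
Demand: x*(p_x,p_y,I) = 3·I/(3·p_x + 3·p_y), y* = 3·I/(3·p_x + 3·p_y).
Here 3·3.6 + 3·11 = 43.8, giving x* = 8.2192 and y* = 8.2192.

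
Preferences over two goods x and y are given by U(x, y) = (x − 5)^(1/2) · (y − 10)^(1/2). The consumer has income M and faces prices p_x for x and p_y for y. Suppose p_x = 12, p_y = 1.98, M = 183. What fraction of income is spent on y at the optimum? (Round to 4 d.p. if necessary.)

share on y = 0.3902

Discretionary income = 183 − 5·12 − 10·1.98 = 103.2; x* = 5 + 0.5·103.2/12 = 9.3; y* = 10 + 0.5·103.2/1.98 = 36.0606.
Expenditure on y: 1.98·36.0606 = 71.4; share = 0.3902.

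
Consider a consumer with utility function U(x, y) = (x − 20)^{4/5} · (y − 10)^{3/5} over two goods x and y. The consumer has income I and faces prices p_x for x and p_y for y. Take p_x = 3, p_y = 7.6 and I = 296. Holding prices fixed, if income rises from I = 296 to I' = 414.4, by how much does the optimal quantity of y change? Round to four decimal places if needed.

MRS = (4/3)·(y−10)/(x−20). Tangency with p_x/p_y gives y−10 = (3/4)·(p_x/p_y)·(x−20).
After buying the subsistence bundle (20, 10), a share 4/7 of the remaining income goes to x: x* = 20 + 4/7·(I − 20p_x − 10p_y)/p_x.
Discretionary income = 296 − 20·3 − 10·7.6 = 160; y* = 10 + 3/7·160/7.6 = 19.0226.
At I' = 414.4: y* = 25.6992. Change: 25.6992 − 19.0226 = 6.6767.

Δy* = 6.6767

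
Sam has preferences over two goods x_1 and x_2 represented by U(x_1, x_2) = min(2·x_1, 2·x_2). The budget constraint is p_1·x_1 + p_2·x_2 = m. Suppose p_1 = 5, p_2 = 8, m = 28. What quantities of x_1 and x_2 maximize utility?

x_1* = 2.1538, x_2* = 2.1538

Leontief preferences: the optimum is at the kink where x_1/2 = x_2/2, i.e. x_2 = x_1.
Budget: p_1·x_1 + p_2·x_1 = m, so (2·p_1 + 2·p_2)·x_1 = 2·m.
Demand: x_1*(p_1,p_2,m) = 2·m/(2·p_1 + 2·p_2), x_2* = 2·m/(2·p_1 + 2·p_2).
Here 2·5 + 2·8 = 26, giving x_1* = 2.1538 and x_2* = 2.1538.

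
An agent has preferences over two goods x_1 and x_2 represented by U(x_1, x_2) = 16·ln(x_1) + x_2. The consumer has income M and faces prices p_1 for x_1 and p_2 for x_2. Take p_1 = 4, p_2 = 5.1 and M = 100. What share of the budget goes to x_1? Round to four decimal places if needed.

share on x_1 = 0.816

Set MRS = p_1/p_2: (16/x_1)/1 = p_1/p_2.
So x_1*(p_1,p_2) = 16·p_2/p_1, independent of income; and x_2* = (M − 16·p_2)/p_2.
At the given prices: x_1* = 16·5.1/4 = 20.4, and x_2* = 3.6078.
Expenditure on x_1: 4·20.4 = 81.6; share = 0.816.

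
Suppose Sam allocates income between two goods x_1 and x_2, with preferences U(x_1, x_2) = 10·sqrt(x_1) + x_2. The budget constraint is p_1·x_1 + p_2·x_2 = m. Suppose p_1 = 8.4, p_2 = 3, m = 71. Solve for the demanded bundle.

x_1* = 3.1888, x_2* = 14.7381

Thus x_1* = (5·p_2/p_1)² — independent of m — with the rest of income spent on x_2.
Plugging in: x_1* = (5·3/8.4)² = 3.1888, x_2* = 14.7381.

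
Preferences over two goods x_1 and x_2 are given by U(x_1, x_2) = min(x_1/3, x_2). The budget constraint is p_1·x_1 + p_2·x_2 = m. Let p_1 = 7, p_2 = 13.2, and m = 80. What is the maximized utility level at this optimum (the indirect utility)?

Leontief preferences: the optimum is at the kink where x_1/3 = x_2/1, i.e. x_2 = (1/3)·x_1.
Budget: p_1·x_1 + p_2·(1/3)·x_1 = m, so (3·p_1 + p_2)·x_1 = 3·m.
Demand: x_1*(p_1,p_2,m) = 3·m/(3·p_1 + p_2), x_2* = m/(3·p_1 + p_2).
Here 3·7 + 13.2 = 34.2, giving x_1* = 7.0175 and x_2* = 2.3392.
Utility at the optimum: U(7.0175, 2.3392) = 2.3392.

V = 2.3392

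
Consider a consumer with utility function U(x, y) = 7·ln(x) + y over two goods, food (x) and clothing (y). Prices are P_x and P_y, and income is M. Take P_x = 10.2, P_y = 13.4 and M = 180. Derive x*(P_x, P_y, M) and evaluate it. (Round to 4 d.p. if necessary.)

Set MRS = P_x/P_y: (7/x)/1 = P_x/P_y.
So x*(P_x,P_y) = 7·P_y/P_x, independent of income; and y* = (M − 7·P_y)/P_y.
At the given prices: x* = 7·13.4/10.2 = 9.1961.

x* = 9.1961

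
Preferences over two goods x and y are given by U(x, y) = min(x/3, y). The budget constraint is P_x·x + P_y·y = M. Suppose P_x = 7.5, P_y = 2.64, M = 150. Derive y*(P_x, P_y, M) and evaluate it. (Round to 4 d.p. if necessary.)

Demand: x*(P_x,P_y,M) = 3·M/(3·P_x + P_y), y* = M/(3·P_x + P_y).
Here 3·7.5 + 2.64 = 25.14, giving y* = 5.9666.

y* = 5.9666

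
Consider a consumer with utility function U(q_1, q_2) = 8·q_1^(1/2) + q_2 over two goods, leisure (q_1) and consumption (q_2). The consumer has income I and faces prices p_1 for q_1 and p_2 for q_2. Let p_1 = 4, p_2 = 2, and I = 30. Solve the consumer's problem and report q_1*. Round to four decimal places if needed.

Utility is quasi-linear in q_2; the FOC for q_1 is 4/√q_1 = p_1/p_2.
Thus q_1* = (4·p_2/p_1)² — independent of I — with the rest of income spent on q_2.
Plugging in: q_1* = (4·2/4)² = 4.

q_1* = 4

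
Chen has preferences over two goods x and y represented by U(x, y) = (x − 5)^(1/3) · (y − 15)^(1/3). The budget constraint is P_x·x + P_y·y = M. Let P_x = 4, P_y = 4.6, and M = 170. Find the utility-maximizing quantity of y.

Discretionary income = 170 − 5·4 − 15·4.6 = 81; y* = 15 + 0.5·81/4.6 = 23.8043.

y* = 23.8043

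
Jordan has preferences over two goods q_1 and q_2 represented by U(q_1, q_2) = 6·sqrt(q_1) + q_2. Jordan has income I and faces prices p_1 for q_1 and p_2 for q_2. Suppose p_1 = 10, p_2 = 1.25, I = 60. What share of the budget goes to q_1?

share on q_1 = 0.0234

Solve: √q_1 = 3·p_2/p_1, so q_1*(p_1,p_2) = (3·p_2/p_1)², and q_2* = (I − p_1·q_1*)/p_2.
Plugging in: q_1* = (3·1.25/10)² = 0.1406, q_2* = 46.875.
Expenditure on q_1: 10·0.1406 = 1.4062; share = 0.0234.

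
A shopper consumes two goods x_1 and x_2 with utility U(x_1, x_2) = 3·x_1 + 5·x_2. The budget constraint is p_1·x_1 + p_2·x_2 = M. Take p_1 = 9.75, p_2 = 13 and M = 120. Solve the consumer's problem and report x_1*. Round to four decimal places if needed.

x_2 gives more utility per dollar, so spend all income on x_2: x_2* = M/p_2, x_1* = 0.
Numerically: x_1* = 0, x_2* = 9.2308.

x_1* = 0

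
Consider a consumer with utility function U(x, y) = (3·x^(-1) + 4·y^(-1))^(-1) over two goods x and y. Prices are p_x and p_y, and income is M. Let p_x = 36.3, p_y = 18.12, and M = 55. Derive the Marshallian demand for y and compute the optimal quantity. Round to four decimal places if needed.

Numerically y/x = 1.634344, so x* = 55/(36.3 + 18.12·1.634344) = 0.8344 and y* = 1.634344·0.8344 = 1.3637.

y* = 1.3637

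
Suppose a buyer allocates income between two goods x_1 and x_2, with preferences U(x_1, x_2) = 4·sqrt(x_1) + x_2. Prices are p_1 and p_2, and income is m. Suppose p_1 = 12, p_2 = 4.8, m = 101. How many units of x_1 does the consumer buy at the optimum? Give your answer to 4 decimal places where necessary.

x_1* = 0.64

Thus x_1* = (2·p_2/p_1)² — independent of m — with the rest of income spent on x_2.
Plugging in: x_1* = (2·4.8/12)² = 0.64.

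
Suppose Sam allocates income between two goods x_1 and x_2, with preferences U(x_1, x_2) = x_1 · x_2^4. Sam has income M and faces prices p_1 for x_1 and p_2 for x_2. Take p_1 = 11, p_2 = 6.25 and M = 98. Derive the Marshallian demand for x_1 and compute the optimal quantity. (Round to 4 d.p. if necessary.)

The MRS is (1/4)·x_2/x_1. Set MRS = p_1/p_2.
Rearranging, p_2·x_2 = 4·p_1·x_1. Substituting into the budget gives p_1·x_1·(1 + 4) = M.
Demand: x_1*(p_1,p_2,M) = 0.2·M/p_1 and x_2* = 0.8·M/p_2.
At p_1=11, p_2=6.25, M=98: x_1* = 0.2·98/11 = 1.7818.

x_1* = 1.7818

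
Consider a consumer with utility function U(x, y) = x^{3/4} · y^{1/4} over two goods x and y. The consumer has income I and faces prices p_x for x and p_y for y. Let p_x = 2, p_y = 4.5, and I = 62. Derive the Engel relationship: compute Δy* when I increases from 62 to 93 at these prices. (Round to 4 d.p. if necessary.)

Δy* = 1.7222

The MRS is 3·y/x. Set MRS = p_x/p_y.
So 0.75·p_y·y = 0.25·p_x·x; combined with the budget, a share 0.75 of income goes to x.
Demand: x*(p_x,p_y,I) = 0.75·I/p_x and y* = 0.25·I/p_y.
At p_x=2, p_y=4.5, I=62: y* = 0.25·62/4.5 = 3.4444.
At I' = 93: y* = 5.1667. Change: 5.1667 − 3.4444 = 1.7222.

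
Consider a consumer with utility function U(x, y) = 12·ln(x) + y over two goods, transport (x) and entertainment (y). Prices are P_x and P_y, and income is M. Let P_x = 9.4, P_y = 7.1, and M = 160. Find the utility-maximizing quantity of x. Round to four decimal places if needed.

MU_x = 12/x, MU_y = 1. Tangency: 12/x = P_x/P_y.
So x*(P_x,P_y) = 12·P_y/P_x, independent of income; and y* = (M − 12·P_y)/P_y.
At the given prices: x* = 12·7.1/9.4 = 9.0638.

x* = 9.0638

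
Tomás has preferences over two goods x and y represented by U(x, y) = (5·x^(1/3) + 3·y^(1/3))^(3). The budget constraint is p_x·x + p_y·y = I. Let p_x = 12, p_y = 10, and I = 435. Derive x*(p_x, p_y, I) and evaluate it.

x* = 24.0207

MU_x ∝ 5·x^(-2/3), MU_y ∝ 3·y^(-2/3), so MRS = (5/3)·(y/x)^(2/3) = p_x/p_y.
Solve for the ratio: y/x = [(3/5)·p_x/p_y]^(1.5).
Substitute y = (y/x)·x into the budget: x* = I/(p_x + p_y·(y/x)).
Numerically y/x = 0.61094, so x* = 435/(12 + 10·0.61094) = 24.0207.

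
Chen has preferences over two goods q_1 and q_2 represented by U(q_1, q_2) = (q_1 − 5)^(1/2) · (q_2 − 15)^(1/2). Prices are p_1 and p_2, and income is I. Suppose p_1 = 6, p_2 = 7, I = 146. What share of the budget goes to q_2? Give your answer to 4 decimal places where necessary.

Substituting into the budget: q_1* = 5 + 0.5·(I − 5·p_1 − 15·p_2)/p_1, and q_2* = 15 + 0.5·(…)/p_2.
Discretionary income = 146 − 5·6 − 15·7 = 11; q_1* = 5 + 0.5·11/6 = 5.9167; q_2* = 15 + 0.5·11/7 = 15.7857.
Expenditure on q_2: 7·15.7857 = 110.5; share = 0.7568.

share on q_2 = 0.7568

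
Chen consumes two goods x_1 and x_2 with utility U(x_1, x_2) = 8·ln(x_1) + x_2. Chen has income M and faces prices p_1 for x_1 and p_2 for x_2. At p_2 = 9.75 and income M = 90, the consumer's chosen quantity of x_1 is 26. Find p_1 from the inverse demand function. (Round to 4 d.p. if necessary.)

p_1 = 3

MU_x_1 = 8/x_1, MU_x_2 = 1. Tangency: 8/x_1 = p_1/p_2.
So x_1*(p_1,p_2) = 8·p_2/p_1, independent of income; and x_2* = (M − 8·p_2)/p_2.
Set x_1* = 26 in the demand function and solve for p_1: p_1 = 3.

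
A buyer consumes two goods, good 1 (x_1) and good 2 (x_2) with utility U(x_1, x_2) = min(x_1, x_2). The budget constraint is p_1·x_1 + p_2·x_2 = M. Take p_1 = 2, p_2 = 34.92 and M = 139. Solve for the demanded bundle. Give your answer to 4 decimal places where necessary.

x_1* = 3.7649, x_2* = 3.7649

With perfect complements, no substitution: consume in ratio x_1:x_2 = 1:1.
Budget: p_1·x_1 + p_2·x_1 = M, so (p_1 + p_2)·x_1 = M.
Demand: x_1*(p_1,p_2,M) = M/(p_1 + p_2), x_2* = M/(p_1 + p_2).
Here 2 + 34.92 = 36.92, giving x_1* = 3.7649 and x_2* = 3.7649.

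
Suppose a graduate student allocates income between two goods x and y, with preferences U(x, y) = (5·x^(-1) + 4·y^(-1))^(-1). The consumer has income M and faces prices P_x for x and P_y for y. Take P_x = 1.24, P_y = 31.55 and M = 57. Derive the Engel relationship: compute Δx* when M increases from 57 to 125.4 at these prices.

Δx* = 10.0082

Numerically y/x = 0.177319, so x* = 57/(1.24 + 31.55·0.177319) = 8.3401.
At M' = 125.4: x* = 18.3483. Change: 18.3483 − 8.3401 = 10.0082.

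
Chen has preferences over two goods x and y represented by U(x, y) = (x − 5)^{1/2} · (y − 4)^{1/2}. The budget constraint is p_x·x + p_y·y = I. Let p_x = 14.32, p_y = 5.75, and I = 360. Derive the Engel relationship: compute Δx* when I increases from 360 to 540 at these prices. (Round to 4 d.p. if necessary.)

Δx* = 6.2849

Let x' = x−5, y' = y−4. MRS = y'/x' = p_x/p_y.
After buying the subsistence bundle (5, 4), a share 0.5 of the remaining income goes to x: x* = 5 + 0.5·(I − 5p_x − 4p_y)/p_x.
Discretionary income = 360 − 5·14.32 − 4·5.75 = 265.4; x* = 5 + 0.5·265.4/14.32 = 14.2668.
At I' = 540: x* = 20.5517. Change: 20.5517 − 14.2668 = 6.2849.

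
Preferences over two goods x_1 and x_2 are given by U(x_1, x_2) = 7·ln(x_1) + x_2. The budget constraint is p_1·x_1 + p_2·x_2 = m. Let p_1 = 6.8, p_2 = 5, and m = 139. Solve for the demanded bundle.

x_1* = 5.1471, x_2* = 20.8

MU_x_1 = 7/x_1, MU_x_2 = 1. Tangency: 7/x_1 = p_1/p_2.
So x_1*(p_1,p_2) = 7·p_2/p_1, independent of income; and x_2* = (m − 7·p_2)/p_2.
At the given prices: x_1* = 7·5/6.8 = 5.1471, and x_2* = 20.8.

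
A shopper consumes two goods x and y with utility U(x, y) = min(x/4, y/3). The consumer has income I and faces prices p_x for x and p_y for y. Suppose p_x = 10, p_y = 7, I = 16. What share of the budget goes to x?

share on x = 0.6557

With perfect complements, no substitution: consume in ratio x:y = 4:3.
Budget: p_x·x + p_y·(3/4)·x = I, so (4·p_x + 3·p_y)·x = 4·I.
Demand: x*(p_x,p_y,I) = 4·I/(4·p_x + 3·p_y), y* = 3·I/(4·p_x + 3·p_y).
Here 4·10 + 3·7 = 61, giving x* = 1.0492 and y* = 0.7869.
Expenditure on x: 10·1.0492 = 10.4918; share = 0.6557.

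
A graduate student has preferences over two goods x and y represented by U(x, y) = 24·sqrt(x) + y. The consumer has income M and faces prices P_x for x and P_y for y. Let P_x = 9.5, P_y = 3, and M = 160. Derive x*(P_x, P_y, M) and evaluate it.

MU_x = 12/√x, MU_y = 1. Tangency: 12/√x = P_x/P_y.
Thus x* = (12·P_y/P_x)² — independent of M — with the rest of income spent on y.
Plugging in: x* = (12·3/9.5)² = 14.3601.

x* = 14.3601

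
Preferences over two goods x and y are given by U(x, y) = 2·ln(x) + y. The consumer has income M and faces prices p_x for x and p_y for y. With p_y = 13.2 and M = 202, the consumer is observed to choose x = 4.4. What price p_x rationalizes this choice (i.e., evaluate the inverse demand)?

p_x = 6

Set MRS = p_x/p_y: (2/x)/1 = p_x/p_y.
So x*(p_x,p_y) = 2·p_y/p_x, independent of income; and y* = (M − 2·p_y)/p_y.
Set x* = 4.4 in the demand function and solve for p_x: p_x = 6.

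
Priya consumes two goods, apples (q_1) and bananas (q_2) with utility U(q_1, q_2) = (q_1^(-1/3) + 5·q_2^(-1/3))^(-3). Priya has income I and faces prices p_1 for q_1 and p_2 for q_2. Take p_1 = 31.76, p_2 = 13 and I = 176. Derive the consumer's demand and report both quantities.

q_1* = 1.5081, q_2* = 9.854

From the CES first-order condition, (1/5)·(q_2/q_1)^(4/3) = p_1/p_2.
Solve for the ratio: q_2/q_1 = [5·p_1/p_2]^(0.75).
Substitute q_2 = (q_2/q_1)·q_1 into the budget: q_1* = I/(p_1 + p_2·(q_2/q_1)).
Numerically q_2/q_1 = 6.534018, so q_1* = 176/(31.76 + 13·6.534018) = 1.5081 and q_2* = 6.534018·1.5081 = 9.854.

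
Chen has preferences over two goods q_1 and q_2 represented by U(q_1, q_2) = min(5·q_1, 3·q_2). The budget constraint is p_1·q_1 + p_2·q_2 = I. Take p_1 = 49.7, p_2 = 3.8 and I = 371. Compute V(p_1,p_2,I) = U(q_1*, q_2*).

V = 33.1053

Demand: q_1*(p_1,p_2,I) = 3·I/(3·p_1 + 5·p_2), q_2* = 5·I/(3·p_1 + 5·p_2).
Here 3·49.7 + 5·3.8 = 168.1, giving q_1* = 6.6211 and q_2* = 11.0351.
Utility at the optimum: U(6.6211, 11.0351) = 33.1053.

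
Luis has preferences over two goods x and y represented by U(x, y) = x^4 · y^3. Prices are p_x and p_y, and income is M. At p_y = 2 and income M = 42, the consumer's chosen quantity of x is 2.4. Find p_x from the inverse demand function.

The MRS is (4/3)·y/x. Set MRS = p_x/p_y.
Rearranging, p_y·y = (3/4)·p_x·x. Substituting into the budget gives p_x·x·(1 + (3/4)) = M.
Demand: x*(p_x,p_y,M) = 4/7·M/p_x and y* = 3/7·M/p_y.
Set x* = 2.4 in the demand function and solve for p_x: p_x = 10.

p_x = 10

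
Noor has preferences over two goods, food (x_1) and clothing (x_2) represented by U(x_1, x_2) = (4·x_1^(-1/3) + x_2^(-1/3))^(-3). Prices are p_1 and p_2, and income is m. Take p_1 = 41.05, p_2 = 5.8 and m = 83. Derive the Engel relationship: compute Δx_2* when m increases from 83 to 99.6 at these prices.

MRS = MU_x_1/MU_x_2 = 4·(x_2/x_1)^(4/3). Set equal to p_1/p_2.
Solve for the ratio: x_2/x_1 = [(1/4)·p_1/p_2]^(0.75).
With the ratio pinned down, the budget gives x_1* = m/(p_1 + p_2·(x_2/x_1)) and x_2* = (x_2/x_1)·x_1*.
Numerically x_2/x_1 = 1.534154, so x_1* = 83/(41.05 + 5.8·1.534154) = 1.6617 and x_2* = 1.534154·1.6617 = 2.5493.
At m' = 99.6: x_2* = 3.0592. Change: 3.0592 − 2.5493 = 0.5099.

Δx_2* = 0.5099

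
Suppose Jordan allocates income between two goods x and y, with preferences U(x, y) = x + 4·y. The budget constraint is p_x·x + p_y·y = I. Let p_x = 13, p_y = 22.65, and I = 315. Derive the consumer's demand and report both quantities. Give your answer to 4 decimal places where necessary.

x* = 0, y* = 13.9073

Linear utility — the consumer picks whichever good has higher MU/price: 1/13 = 0.0769 vs 4/22.65 = 0.1766.
y gives more utility per dollar, so spend all income on y: y* = I/p_y, x* = 0.
Numerically: x* = 0, y* = 13.9073.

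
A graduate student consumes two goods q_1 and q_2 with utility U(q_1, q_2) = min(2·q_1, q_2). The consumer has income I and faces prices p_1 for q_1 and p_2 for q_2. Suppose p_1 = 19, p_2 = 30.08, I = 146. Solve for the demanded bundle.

Leontief preferences: the optimum is at the kink where q_1/1 = q_2/2, i.e. q_2 = 2·q_1.
Budget: p_1·q_1 + p_2·2·q_1 = I, so (p_1 + 2·p_2)·q_1 = I.
Demand: q_1*(p_1,p_2,I) = I/(p_1 + 2·p_2), q_2* = 2·I/(p_1 + 2·p_2).
Here 19 + 2·30.08 = 79.16, giving q_1* = 1.8444 and q_2* = 3.6887.

q_1* = 1.8444, q_2* = 3.6887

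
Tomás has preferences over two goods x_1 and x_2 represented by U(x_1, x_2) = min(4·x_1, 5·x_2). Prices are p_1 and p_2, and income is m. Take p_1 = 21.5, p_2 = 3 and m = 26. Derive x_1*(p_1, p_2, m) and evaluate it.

x_1* = 1.0879

With perfect complements, no substitution: consume in ratio x_1:x_2 = 5:4.
Budget: p_1·x_1 + p_2·(4/5)·x_1 = m, so (5·p_1 + 4·p_2)·x_1 = 5·m.
Demand: x_1*(p_1,p_2,m) = 5·m/(5·p_1 + 4·p_2), x_2* = 4·m/(5·p_1 + 4·p_2).
Here 5·21.5 + 4·3 = 119.5, giving x_1* = 1.0879.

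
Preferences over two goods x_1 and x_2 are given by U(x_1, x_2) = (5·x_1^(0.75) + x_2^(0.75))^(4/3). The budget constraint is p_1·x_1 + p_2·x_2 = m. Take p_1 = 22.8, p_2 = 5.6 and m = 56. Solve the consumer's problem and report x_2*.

Numerically x_2/x_1 = 0.43965, so x_1* = 56/(22.8 + 5.6·0.43965) = 2.2168 and x_2* = 0.43965·2.2168 = 0.9746.

x_2* = 0.9746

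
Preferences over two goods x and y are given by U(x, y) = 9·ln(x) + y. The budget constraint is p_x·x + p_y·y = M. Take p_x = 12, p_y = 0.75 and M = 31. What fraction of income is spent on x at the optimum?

MU_x = 9/x, MU_y = 1. Tangency: 9/x = p_x/p_y.
So x*(p_x,p_y) = 9·p_y/p_x, independent of income; and y* = (M − 9·p_y)/p_y.
At the given prices: x* = 9·0.75/12 = 0.5625, and y* = 32.3333.
Expenditure on x: 12·0.5625 = 6.75; share = 0.2177.

share on x = 0.2177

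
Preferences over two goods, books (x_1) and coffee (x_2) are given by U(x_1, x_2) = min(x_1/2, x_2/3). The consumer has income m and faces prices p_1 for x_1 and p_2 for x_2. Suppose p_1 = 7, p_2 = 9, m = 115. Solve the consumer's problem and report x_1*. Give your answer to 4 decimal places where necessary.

x_1* = 5.6098

Leontief preferences: the optimum is at the kink where x_1/2 = x_2/3, i.e. x_2 = (3/2)·x_1.
Budget: p_1·x_1 + p_2·(3/2)·x_1 = m, so (2·p_1 + 3·p_2)·x_1 = 2·m.
Demand: x_1*(p_1,p_2,m) = 2·m/(2·p_1 + 3·p_2), x_2* = 3·m/(2·p_1 + 3·p_2).
Here 2·7 + 3·9 = 41, giving x_1* = 5.6098.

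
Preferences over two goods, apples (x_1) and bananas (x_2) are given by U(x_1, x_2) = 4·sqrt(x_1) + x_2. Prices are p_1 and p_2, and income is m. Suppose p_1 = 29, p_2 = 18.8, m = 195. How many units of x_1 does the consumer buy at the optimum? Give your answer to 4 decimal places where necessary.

MU_x_1 = 2/√x_1, MU_x_2 = 1. Tangency: 2/√x_1 = p_1/p_2.
Thus x_1* = (2·p_2/p_1)² — independent of m — with the rest of income spent on x_2.
Plugging in: x_1* = (2·18.8/29)² = 1.681.

x_1* = 1.681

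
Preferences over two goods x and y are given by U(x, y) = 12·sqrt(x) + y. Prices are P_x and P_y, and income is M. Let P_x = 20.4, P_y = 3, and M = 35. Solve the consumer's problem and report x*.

x* = 0.7785

MU_x = 6/√x, MU_y = 1. Tangency: 6/√x = P_x/P_y.
Thus x* = (6·P_y/P_x)² — independent of M — with the rest of income spent on y.
Plugging in: x* = (6·3/20.4)² = 0.7785.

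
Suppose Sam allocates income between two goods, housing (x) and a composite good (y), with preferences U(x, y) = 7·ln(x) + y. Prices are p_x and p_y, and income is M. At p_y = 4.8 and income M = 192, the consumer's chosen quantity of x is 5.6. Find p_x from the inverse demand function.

MU_x = 7/x, MU_y = 1. Tangency: 7/x = p_x/p_y.
So x*(p_x,p_y) = 7·p_y/p_x, independent of income; and y* = (M − 7·p_y)/p_y.
Set x* = 5.6 in the demand function and solve for p_x: p_x = 6.

p_x = 6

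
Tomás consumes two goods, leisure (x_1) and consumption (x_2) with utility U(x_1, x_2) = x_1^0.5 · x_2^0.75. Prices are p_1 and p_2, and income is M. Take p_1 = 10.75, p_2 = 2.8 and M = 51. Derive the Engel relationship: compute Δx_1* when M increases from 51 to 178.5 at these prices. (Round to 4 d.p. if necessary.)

Δx_1* = 4.7442

Demand: x_1*(p_1,p_2,M) = 0.4·M/p_1 and x_2* = 0.6·M/p_2.
At p_1=10.75, p_2=2.8, M=51: x_1* = 0.4·51/10.75 = 1.8977.
At M' = 178.5: x_1* = 6.6419. Change: 6.6419 − 1.8977 = 4.7442.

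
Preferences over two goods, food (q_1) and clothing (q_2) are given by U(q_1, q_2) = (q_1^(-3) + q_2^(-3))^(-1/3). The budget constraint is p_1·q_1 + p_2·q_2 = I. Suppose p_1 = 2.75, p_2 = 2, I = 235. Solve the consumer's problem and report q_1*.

Substitute q_2 = (q_2/q_1)·q_1 into the budget: q_1* = I/(p_1 + p_2·(q_2/q_1)).
Numerically q_2/q_1 = 1.082868, so q_1* = 235/(2.75 + 2·1.082868) = 47.8057.

q_1* = 47.8057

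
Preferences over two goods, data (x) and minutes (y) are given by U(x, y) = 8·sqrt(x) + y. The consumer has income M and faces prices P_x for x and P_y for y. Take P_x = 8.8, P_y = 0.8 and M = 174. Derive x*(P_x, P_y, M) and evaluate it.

x* = 0.1322

Utility is quasi-linear in y; the FOC for x is 4/√x = P_x/P_y.
Thus x* = (4·P_y/P_x)² — independent of M — with the rest of income spent on y.
Plugging in: x* = (4·0.8/8.8)² = 0.1322.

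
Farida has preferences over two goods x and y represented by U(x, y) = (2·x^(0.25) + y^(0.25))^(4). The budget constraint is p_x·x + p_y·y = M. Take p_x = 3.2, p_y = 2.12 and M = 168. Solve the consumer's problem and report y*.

y* = 24.7898

MU_x ∝ 2·x^(-0.75), MU_y ∝ y^(-0.75), so MRS = 2·(y/x)^(0.75) = p_x/p_y.
Solve for the ratio: y/x = [(1/2)·p_x/p_y]^(4/3).
Substitute y = (y/x)·x into the budget: x* = M/(p_x + p_y·(y/x)).
Numerically y/x = 0.68714, so x* = 168/(3.2 + 2.12·0.68714) = 36.0768 and y* = 0.68714·36.0768 = 24.7898.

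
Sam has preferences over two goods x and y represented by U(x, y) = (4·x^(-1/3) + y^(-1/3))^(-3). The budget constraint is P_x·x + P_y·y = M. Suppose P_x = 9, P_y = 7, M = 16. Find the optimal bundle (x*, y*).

x* = 1.3346, y* = 0.5697

From the CES first-order condition, 4·(y/x)^(4/3) = P_x/P_y.
Hence y/x = ((1/4)·P_x/P_y)^(1/(4/3)), i.e. raised to the 0.75 power.
Substitute y = (y/x)·x into the budget: x* = M/(P_x + P_y·(y/x)).
Numerically y/x = 0.426887, so x* = 16/(9 + 7·0.426887) = 1.3346 and y* = 0.426887·1.3346 = 0.5697.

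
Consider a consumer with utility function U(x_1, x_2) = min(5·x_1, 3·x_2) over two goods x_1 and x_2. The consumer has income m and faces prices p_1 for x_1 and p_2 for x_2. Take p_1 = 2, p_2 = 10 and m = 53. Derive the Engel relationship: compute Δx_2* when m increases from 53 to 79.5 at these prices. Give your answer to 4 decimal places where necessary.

Leontief preferences: the optimum is at the kink where x_1/3 = x_2/5, i.e. x_2 = (5/3)·x_1.
Budget: p_1·x_1 + p_2·(5/3)·x_1 = m, so (3·p_1 + 5·p_2)·x_1 = 3·m.
Demand: x_1*(p_1,p_2,m) = 3·m/(3·p_1 + 5·p_2), x_2* = 5·m/(3·p_1 + 5·p_2).
Here 3·2 + 5·10 = 56, giving x_2* = 4.7321.
At m' = 79.5: x_2* = 7.0982. Change: 7.0982 − 4.7321 = 2.3661.

Δx_2* = 2.3661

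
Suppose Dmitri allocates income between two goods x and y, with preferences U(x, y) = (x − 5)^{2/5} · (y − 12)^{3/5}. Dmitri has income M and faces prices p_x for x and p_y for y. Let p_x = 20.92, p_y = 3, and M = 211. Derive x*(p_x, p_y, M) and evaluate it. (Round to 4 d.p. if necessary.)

x* = 6.3461

Let x' = x−5, y' = y−12. MRS = (2/3)·y'/x' = p_x/p_y.
After buying the subsistence bundle (5, 12), a share 0.4 of the remaining income goes to x: x* = 5 + 0.4·(M − 5p_x − 12p_y)/p_x.
Discretionary income = 211 − 5·20.92 − 12·3 = 70.4; x* = 5 + 0.4·70.4/20.92 = 6.3461.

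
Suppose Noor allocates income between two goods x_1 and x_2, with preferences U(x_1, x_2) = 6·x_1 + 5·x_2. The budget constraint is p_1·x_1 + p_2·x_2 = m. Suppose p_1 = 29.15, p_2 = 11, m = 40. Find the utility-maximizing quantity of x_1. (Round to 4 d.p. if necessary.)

x_1* = 0

x_2 gives more utility per dollar, so spend all income on x_2: x_2* = m/p_2, x_1* = 0.
Numerically: x_1* = 0, x_2* = 3.6364.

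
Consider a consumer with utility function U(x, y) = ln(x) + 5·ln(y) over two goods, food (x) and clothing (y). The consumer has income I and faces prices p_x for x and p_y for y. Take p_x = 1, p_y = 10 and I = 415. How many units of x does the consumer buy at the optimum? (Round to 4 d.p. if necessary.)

x* = 69.1667

The MRS is (1/5)·y/x. Set MRS = p_x/p_y.
So p_y·y = 5·p_x·x; combined with the budget, a share 1/6 of income goes to x.
Demand: x*(p_x,p_y,I) = 1/6·I/p_x and y* = 5/6·I/p_y.
At p_x=1, p_y=10, I=415: x* = 1/6·415/1 = 69.1667.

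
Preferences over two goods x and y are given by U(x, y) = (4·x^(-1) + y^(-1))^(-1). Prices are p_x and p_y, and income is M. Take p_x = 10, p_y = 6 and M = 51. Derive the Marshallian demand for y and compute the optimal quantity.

With the ratio pinned down, the budget gives x* = M/(p_x + p_y·(y/x)) and y* = (y/x)·x*.
Numerically y/x = 0.645497, so x* = 51/(10 + 6·0.645497) = 3.6762 and y* = 0.645497·3.6762 = 2.373.

y* = 2.373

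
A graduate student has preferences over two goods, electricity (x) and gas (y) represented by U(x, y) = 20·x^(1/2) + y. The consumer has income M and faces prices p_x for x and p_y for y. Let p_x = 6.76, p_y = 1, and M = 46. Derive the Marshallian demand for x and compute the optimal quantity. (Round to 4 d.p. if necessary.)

MU_x = 10/√x, MU_y = 1. Tangency: 10/√x = p_x/p_y.
Thus x* = (10·p_y/p_x)² — independent of M — with the rest of income spent on y.
Plugging in: x* = (10·1/6.76)² = 2.1883.

x* = 2.1883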